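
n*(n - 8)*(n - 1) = n^3 - 9*n^2 + 8*n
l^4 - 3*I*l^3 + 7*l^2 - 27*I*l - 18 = (l - 3*I)*(l - 2*I)*(l - I)*(l + 3*I)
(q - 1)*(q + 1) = q^2 - 1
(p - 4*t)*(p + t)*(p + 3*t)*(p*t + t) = p^4*t + p^3*t - 13*p^2*t^3 - 12*p*t^4 - 13*p*t^3 - 12*t^4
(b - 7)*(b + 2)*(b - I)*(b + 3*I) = b^4 - 5*b^3 + 2*I*b^3 - 11*b^2 - 10*I*b^2 - 15*b - 28*I*b - 42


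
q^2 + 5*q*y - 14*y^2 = (q - 2*y)*(q + 7*y)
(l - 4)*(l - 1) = l^2 - 5*l + 4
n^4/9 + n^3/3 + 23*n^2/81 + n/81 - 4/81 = (n/3 + 1/3)^2*(n - 1/3)*(n + 4/3)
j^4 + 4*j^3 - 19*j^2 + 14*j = j*(j - 2)*(j - 1)*(j + 7)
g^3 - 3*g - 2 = (g - 2)*(g + 1)^2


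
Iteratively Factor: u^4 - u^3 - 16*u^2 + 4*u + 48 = (u - 2)*(u^3 + u^2 - 14*u - 24) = (u - 2)*(u + 3)*(u^2 - 2*u - 8) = (u - 2)*(u + 2)*(u + 3)*(u - 4)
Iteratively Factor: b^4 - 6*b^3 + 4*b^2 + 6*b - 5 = (b - 5)*(b^3 - b^2 - b + 1) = (b - 5)*(b + 1)*(b^2 - 2*b + 1) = (b - 5)*(b - 1)*(b + 1)*(b - 1)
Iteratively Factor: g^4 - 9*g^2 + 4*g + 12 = (g - 2)*(g^3 + 2*g^2 - 5*g - 6) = (g - 2)*(g + 1)*(g^2 + g - 6) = (g - 2)^2*(g + 1)*(g + 3)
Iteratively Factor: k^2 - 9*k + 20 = (k - 5)*(k - 4)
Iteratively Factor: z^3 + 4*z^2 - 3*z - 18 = (z - 2)*(z^2 + 6*z + 9) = (z - 2)*(z + 3)*(z + 3)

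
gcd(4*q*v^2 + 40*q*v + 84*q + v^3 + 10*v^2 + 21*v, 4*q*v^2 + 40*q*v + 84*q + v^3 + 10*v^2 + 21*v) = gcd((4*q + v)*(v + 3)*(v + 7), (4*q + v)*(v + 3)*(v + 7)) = 4*q*v^2 + 40*q*v + 84*q + v^3 + 10*v^2 + 21*v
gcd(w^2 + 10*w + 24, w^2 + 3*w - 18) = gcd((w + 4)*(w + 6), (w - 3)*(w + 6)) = w + 6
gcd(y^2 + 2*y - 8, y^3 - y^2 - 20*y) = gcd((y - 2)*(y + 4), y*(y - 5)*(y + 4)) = y + 4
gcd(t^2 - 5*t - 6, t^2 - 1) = t + 1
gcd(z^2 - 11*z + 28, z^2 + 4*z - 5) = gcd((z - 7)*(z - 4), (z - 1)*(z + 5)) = 1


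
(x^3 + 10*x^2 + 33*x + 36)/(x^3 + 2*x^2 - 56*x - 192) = (x^2 + 6*x + 9)/(x^2 - 2*x - 48)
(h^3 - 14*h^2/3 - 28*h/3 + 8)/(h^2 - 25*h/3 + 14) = (3*h^2 + 4*h - 4)/(3*h - 7)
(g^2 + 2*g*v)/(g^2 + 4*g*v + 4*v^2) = g/(g + 2*v)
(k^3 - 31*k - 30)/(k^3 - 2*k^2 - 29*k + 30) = (k + 1)/(k - 1)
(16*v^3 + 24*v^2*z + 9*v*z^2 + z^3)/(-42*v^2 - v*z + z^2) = (16*v^3 + 24*v^2*z + 9*v*z^2 + z^3)/(-42*v^2 - v*z + z^2)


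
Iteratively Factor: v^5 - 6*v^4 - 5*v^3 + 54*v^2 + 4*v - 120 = (v + 2)*(v^4 - 8*v^3 + 11*v^2 + 32*v - 60) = (v - 3)*(v + 2)*(v^3 - 5*v^2 - 4*v + 20) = (v - 3)*(v - 2)*(v + 2)*(v^2 - 3*v - 10) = (v - 3)*(v - 2)*(v + 2)^2*(v - 5)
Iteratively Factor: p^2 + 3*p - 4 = (p - 1)*(p + 4)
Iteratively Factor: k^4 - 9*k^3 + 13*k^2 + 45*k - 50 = (k - 5)*(k^3 - 4*k^2 - 7*k + 10) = (k - 5)*(k - 1)*(k^2 - 3*k - 10) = (k - 5)*(k - 1)*(k + 2)*(k - 5)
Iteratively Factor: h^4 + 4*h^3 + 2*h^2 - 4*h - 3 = (h - 1)*(h^3 + 5*h^2 + 7*h + 3) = (h - 1)*(h + 1)*(h^2 + 4*h + 3) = (h - 1)*(h + 1)*(h + 3)*(h + 1)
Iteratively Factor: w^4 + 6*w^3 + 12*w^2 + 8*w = (w + 2)*(w^3 + 4*w^2 + 4*w) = (w + 2)^2*(w^2 + 2*w) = w*(w + 2)^2*(w + 2)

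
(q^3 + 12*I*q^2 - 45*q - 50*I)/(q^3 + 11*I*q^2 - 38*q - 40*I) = (q + 5*I)/(q + 4*I)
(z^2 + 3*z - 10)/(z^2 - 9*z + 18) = (z^2 + 3*z - 10)/(z^2 - 9*z + 18)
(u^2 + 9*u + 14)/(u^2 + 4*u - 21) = (u + 2)/(u - 3)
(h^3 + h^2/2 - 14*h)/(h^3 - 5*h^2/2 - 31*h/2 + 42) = h/(h - 3)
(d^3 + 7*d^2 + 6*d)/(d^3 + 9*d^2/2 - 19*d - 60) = 2*d*(d + 1)/(2*d^2 - 3*d - 20)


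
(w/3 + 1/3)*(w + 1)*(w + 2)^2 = w^4/3 + 2*w^3 + 13*w^2/3 + 4*w + 4/3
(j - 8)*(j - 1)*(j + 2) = j^3 - 7*j^2 - 10*j + 16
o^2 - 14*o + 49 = (o - 7)^2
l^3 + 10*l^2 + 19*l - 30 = (l - 1)*(l + 5)*(l + 6)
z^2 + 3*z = z*(z + 3)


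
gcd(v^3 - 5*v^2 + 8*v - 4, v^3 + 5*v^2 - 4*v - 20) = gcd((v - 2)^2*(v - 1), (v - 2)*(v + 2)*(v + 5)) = v - 2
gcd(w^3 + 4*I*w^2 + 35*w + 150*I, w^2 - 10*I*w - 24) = w - 6*I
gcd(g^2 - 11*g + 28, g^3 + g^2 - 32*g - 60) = 1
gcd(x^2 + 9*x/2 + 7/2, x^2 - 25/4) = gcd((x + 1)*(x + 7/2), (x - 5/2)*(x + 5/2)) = 1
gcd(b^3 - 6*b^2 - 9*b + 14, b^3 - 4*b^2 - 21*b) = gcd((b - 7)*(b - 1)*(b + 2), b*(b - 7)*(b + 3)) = b - 7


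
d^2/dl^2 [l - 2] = 0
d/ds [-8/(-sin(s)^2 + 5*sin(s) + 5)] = 8*(5 - 2*sin(s))*cos(s)/(5*sin(s) + cos(s)^2 + 4)^2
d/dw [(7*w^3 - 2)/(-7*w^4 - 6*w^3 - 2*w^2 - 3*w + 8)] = (49*w^6 - 14*w^4 - 98*w^3 + 132*w^2 - 8*w - 6)/(49*w^8 + 84*w^7 + 64*w^6 + 66*w^5 - 72*w^4 - 84*w^3 - 23*w^2 - 48*w + 64)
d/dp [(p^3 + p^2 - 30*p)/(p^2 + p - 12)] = (p^4 + 2*p^3 - 5*p^2 - 24*p + 360)/(p^4 + 2*p^3 - 23*p^2 - 24*p + 144)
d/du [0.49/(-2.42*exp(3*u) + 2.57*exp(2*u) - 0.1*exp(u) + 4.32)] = (3.5574*exp(2*u) - 2.5186*exp(u) + 0.049)*exp(u)/(2.42*exp(3*u) - 2.57*exp(2*u) + 0.1*exp(u) - 4.32)^2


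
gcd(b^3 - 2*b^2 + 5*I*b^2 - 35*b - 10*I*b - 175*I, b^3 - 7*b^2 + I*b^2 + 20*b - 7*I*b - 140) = b^2 + b*(-7 + 5*I) - 35*I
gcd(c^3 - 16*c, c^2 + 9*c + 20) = c + 4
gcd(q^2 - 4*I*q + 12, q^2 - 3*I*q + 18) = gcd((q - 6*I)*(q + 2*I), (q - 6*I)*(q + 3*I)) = q - 6*I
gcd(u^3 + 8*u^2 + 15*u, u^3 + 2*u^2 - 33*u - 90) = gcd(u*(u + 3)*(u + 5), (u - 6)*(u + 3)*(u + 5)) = u^2 + 8*u + 15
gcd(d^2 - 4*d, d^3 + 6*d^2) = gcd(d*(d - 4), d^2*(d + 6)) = d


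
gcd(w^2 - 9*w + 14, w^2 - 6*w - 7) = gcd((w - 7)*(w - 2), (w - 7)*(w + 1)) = w - 7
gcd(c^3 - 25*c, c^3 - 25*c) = c^3 - 25*c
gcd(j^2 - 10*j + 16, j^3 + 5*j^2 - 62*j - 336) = j - 8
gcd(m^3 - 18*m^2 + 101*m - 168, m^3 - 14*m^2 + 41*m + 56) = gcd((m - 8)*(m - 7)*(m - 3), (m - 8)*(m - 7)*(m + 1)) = m^2 - 15*m + 56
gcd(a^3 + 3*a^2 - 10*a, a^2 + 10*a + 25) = a + 5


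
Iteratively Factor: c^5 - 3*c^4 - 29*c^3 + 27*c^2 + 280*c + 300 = (c + 2)*(c^4 - 5*c^3 - 19*c^2 + 65*c + 150) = (c - 5)*(c + 2)*(c^3 - 19*c - 30) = (c - 5)*(c + 2)*(c + 3)*(c^2 - 3*c - 10) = (c - 5)^2*(c + 2)*(c + 3)*(c + 2)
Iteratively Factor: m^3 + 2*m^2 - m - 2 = (m - 1)*(m^2 + 3*m + 2) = (m - 1)*(m + 1)*(m + 2)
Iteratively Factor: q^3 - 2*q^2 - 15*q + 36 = (q - 3)*(q^2 + q - 12) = (q - 3)*(q + 4)*(q - 3)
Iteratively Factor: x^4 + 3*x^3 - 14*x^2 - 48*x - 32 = (x - 4)*(x^3 + 7*x^2 + 14*x + 8) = (x - 4)*(x + 4)*(x^2 + 3*x + 2) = (x - 4)*(x + 1)*(x + 4)*(x + 2)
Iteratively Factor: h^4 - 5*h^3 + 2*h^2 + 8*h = (h - 2)*(h^3 - 3*h^2 - 4*h) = (h - 2)*(h + 1)*(h^2 - 4*h) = h*(h - 2)*(h + 1)*(h - 4)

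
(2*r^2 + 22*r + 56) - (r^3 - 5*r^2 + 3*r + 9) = -r^3 + 7*r^2 + 19*r + 47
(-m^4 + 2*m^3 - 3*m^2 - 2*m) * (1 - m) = m^5 - 3*m^4 + 5*m^3 - m^2 - 2*m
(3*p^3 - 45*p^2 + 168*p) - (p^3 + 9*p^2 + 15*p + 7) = 2*p^3 - 54*p^2 + 153*p - 7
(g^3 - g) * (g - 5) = g^4 - 5*g^3 - g^2 + 5*g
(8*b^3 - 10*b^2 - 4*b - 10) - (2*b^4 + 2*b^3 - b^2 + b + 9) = -2*b^4 + 6*b^3 - 9*b^2 - 5*b - 19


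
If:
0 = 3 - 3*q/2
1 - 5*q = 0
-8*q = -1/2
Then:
No Solution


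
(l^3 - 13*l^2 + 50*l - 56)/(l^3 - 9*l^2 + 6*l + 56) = (l - 2)/(l + 2)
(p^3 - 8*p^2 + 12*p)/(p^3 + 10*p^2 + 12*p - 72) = p*(p - 6)/(p^2 + 12*p + 36)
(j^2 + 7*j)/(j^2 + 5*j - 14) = j/(j - 2)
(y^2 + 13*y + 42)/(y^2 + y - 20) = (y^2 + 13*y + 42)/(y^2 + y - 20)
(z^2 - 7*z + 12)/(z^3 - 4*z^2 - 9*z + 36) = 1/(z + 3)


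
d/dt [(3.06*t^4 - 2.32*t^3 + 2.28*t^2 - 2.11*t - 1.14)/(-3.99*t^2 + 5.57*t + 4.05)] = (-24.4188*t^5 + 60.3894*t^4 + 23.7272*t^3 - 23.9073*t^2 + 9.3708*t - 2.1957)/(15.9201*t^4 - 44.4486*t^3 - 1.2941*t^2 + 45.117*t + 16.4025)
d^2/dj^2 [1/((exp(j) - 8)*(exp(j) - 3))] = (4*exp(3*j) - 33*exp(2*j) + 25*exp(j) + 264)*exp(j)/(exp(6*j) - 33*exp(5*j) + 435*exp(4*j) - 2915*exp(3*j) + 10440*exp(2*j) - 19008*exp(j) + 13824)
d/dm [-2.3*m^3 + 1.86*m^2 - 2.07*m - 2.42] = -6.9*m^2 + 3.72*m - 2.07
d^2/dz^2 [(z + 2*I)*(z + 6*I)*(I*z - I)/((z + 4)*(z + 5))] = (z^3*(160 + 116*I) + z^2*(960 + 1272*I) + z*(-960 + 4488*I) - 9280 + 4984*I)/(z^6 + 27*z^5 + 303*z^4 + 1809*z^3 + 6060*z^2 + 10800*z + 8000)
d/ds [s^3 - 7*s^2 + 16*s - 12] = 3*s^2 - 14*s + 16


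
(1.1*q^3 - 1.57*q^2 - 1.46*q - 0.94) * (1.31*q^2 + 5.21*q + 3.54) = 1.441*q^5 + 3.6743*q^4 - 6.1983*q^3 - 14.3958*q^2 - 10.0658*q - 3.3276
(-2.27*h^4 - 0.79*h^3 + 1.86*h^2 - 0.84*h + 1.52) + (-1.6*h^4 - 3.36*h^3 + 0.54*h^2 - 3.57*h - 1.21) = -3.87*h^4 - 4.15*h^3 + 2.4*h^2 - 4.41*h + 0.31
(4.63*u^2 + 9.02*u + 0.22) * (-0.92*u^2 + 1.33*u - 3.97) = -4.2596*u^4 - 2.1405*u^3 - 6.5869*u^2 - 35.5168*u - 0.8734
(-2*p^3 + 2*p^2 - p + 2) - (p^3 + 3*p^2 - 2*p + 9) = -3*p^3 - p^2 + p - 7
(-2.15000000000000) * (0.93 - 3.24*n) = 6.966*n - 1.9995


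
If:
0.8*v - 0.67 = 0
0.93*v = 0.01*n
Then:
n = 77.89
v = 0.84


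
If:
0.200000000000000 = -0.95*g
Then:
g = -0.21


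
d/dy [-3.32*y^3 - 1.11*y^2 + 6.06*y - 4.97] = -9.96*y^2 - 2.22*y + 6.06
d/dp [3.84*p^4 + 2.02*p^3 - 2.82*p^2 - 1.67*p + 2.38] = 15.36*p^3 + 6.06*p^2 - 5.64*p - 1.67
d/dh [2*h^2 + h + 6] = 4*h + 1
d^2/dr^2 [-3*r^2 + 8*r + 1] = -6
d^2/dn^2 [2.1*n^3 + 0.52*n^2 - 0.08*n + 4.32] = 12.6*n + 1.04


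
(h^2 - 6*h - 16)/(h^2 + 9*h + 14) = (h - 8)/(h + 7)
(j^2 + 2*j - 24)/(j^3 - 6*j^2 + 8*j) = (j + 6)/(j*(j - 2))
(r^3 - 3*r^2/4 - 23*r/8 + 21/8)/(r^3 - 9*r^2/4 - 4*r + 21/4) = (r - 3/2)/(r - 3)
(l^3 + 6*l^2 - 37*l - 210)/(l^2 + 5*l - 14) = (l^2 - l - 30)/(l - 2)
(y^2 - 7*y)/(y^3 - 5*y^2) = (y - 7)/(y*(y - 5))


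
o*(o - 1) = o^2 - o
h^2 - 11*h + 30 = (h - 6)*(h - 5)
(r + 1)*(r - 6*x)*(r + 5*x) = r^3 - r^2*x + r^2 - 30*r*x^2 - r*x - 30*x^2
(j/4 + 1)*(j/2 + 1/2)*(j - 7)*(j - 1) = j^4/8 - 3*j^3/8 - 29*j^2/8 + 3*j/8 + 7/2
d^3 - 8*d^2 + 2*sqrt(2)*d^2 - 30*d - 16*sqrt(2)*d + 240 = (d - 8)*(d - 3*sqrt(2))*(d + 5*sqrt(2))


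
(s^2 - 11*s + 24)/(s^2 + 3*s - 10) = (s^2 - 11*s + 24)/(s^2 + 3*s - 10)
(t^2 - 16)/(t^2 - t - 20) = (t - 4)/(t - 5)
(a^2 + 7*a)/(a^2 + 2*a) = (a + 7)/(a + 2)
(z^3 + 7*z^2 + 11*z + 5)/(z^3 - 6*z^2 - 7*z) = (z^2 + 6*z + 5)/(z*(z - 7))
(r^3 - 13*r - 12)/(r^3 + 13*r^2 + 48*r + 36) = (r^2 - r - 12)/(r^2 + 12*r + 36)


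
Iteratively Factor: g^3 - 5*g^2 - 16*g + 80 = (g - 5)*(g^2 - 16) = (g - 5)*(g + 4)*(g - 4)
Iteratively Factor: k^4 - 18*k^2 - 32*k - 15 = (k + 1)*(k^3 - k^2 - 17*k - 15) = (k + 1)*(k + 3)*(k^2 - 4*k - 5) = (k - 5)*(k + 1)*(k + 3)*(k + 1)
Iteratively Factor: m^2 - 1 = (m - 1)*(m + 1)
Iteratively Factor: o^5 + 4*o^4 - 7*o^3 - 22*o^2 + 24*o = (o + 3)*(o^4 + o^3 - 10*o^2 + 8*o) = o*(o + 3)*(o^3 + o^2 - 10*o + 8) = o*(o - 2)*(o + 3)*(o^2 + 3*o - 4) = o*(o - 2)*(o - 1)*(o + 3)*(o + 4)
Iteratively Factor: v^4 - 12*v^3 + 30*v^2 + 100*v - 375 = (v - 5)*(v^3 - 7*v^2 - 5*v + 75) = (v - 5)^2*(v^2 - 2*v - 15) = (v - 5)^2*(v + 3)*(v - 5)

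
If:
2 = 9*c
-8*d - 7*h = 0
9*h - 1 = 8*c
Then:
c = 2/9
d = -175/648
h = 25/81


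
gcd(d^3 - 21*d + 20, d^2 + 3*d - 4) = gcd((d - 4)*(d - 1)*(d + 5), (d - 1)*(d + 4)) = d - 1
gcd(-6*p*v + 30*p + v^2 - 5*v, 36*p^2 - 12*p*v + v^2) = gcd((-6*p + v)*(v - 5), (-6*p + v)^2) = 6*p - v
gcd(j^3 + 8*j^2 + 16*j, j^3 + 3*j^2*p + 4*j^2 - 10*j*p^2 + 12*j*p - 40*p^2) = j + 4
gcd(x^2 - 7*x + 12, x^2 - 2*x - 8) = x - 4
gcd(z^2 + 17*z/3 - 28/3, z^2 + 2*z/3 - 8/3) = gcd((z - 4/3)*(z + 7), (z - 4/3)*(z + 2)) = z - 4/3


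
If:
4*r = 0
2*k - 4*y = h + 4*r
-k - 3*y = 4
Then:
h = -10*y - 8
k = -3*y - 4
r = 0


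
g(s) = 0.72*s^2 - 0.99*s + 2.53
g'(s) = 1.44*s - 0.99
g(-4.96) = 25.15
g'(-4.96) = -8.13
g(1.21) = 2.39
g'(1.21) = 0.75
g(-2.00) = 7.39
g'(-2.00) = -3.87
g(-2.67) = 10.31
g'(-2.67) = -4.83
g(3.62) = 8.38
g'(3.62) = 4.22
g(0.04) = 2.49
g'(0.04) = -0.93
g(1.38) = 2.53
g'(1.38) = 1.00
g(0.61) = 2.19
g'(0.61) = -0.11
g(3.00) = 6.04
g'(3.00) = 3.33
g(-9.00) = 69.76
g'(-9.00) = -13.95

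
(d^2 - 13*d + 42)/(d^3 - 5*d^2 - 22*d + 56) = (d - 6)/(d^2 + 2*d - 8)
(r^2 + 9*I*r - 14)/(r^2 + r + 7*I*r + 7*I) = (r + 2*I)/(r + 1)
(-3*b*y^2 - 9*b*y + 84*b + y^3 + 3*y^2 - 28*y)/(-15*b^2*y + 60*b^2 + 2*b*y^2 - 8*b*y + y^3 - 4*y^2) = (y + 7)/(5*b + y)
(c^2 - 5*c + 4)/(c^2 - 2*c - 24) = (-c^2 + 5*c - 4)/(-c^2 + 2*c + 24)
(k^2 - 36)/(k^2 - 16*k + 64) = (k^2 - 36)/(k^2 - 16*k + 64)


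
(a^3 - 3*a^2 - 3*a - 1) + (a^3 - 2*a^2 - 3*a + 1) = 2*a^3 - 5*a^2 - 6*a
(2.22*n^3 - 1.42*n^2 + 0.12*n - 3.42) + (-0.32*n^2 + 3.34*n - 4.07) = 2.22*n^3 - 1.74*n^2 + 3.46*n - 7.49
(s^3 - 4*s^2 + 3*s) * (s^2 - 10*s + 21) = s^5 - 14*s^4 + 64*s^3 - 114*s^2 + 63*s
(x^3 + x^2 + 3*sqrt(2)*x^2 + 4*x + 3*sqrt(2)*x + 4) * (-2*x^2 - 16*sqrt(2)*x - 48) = -2*x^5 - 22*sqrt(2)*x^4 - 2*x^4 - 152*x^3 - 22*sqrt(2)*x^3 - 208*sqrt(2)*x^2 - 152*x^2 - 208*sqrt(2)*x - 192*x - 192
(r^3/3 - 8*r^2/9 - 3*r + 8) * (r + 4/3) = r^4/3 - 4*r^3/9 - 113*r^2/27 + 4*r + 32/3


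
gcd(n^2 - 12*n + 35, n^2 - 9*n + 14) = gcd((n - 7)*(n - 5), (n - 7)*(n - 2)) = n - 7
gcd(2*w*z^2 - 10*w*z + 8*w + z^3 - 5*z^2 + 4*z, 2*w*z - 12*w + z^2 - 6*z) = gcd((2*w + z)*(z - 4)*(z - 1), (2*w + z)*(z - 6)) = 2*w + z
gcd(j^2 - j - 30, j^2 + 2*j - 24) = 1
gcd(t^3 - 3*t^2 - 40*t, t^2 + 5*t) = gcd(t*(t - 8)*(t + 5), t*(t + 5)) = t^2 + 5*t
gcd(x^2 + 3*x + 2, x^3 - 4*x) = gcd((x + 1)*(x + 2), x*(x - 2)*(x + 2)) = x + 2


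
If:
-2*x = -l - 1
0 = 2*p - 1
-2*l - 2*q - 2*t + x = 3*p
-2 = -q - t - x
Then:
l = -8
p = 1/2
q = 11/2 - t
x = -7/2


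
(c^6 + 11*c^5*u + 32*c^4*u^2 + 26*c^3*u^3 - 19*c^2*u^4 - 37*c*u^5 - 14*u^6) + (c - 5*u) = c^6 + 11*c^5*u + 32*c^4*u^2 + 26*c^3*u^3 - 19*c^2*u^4 - 37*c*u^5 + c - 14*u^6 - 5*u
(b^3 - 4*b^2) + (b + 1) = b^3 - 4*b^2 + b + 1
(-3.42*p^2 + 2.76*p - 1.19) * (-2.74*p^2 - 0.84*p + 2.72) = 9.3708*p^4 - 4.6896*p^3 - 8.3602*p^2 + 8.5068*p - 3.2368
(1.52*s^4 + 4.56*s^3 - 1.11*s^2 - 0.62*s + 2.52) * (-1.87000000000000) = -2.8424*s^4 - 8.5272*s^3 + 2.0757*s^2 + 1.1594*s - 4.7124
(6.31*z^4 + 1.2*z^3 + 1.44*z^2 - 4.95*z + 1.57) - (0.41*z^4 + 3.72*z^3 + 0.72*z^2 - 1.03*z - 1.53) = 5.9*z^4 - 2.52*z^3 + 0.72*z^2 - 3.92*z + 3.1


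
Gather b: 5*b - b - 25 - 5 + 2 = 4*b - 28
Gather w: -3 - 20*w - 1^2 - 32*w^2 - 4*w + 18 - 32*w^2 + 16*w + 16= -64*w^2 - 8*w + 30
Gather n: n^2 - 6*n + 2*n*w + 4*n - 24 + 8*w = n^2 + n*(2*w - 2) + 8*w - 24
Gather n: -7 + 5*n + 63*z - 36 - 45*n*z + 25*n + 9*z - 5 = n*(30 - 45*z) + 72*z - 48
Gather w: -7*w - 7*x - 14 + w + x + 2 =-6*w - 6*x - 12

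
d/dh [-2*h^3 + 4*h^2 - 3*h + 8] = -6*h^2 + 8*h - 3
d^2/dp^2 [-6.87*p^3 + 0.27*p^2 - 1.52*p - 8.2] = 0.54 - 41.22*p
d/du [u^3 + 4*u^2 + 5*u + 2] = 3*u^2 + 8*u + 5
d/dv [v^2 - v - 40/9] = 2*v - 1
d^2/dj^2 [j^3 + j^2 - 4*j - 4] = 6*j + 2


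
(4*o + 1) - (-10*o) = 14*o + 1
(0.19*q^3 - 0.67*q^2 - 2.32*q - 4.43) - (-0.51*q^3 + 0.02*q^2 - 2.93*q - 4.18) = 0.7*q^3 - 0.69*q^2 + 0.61*q - 0.25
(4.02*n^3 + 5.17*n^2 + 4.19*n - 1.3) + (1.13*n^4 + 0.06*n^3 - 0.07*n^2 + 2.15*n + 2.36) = 1.13*n^4 + 4.08*n^3 + 5.1*n^2 + 6.34*n + 1.06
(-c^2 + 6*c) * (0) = 0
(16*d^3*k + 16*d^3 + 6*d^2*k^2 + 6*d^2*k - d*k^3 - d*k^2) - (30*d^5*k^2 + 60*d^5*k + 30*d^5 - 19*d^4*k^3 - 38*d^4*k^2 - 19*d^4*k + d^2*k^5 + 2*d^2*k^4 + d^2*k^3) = -30*d^5*k^2 - 60*d^5*k - 30*d^5 + 19*d^4*k^3 + 38*d^4*k^2 + 19*d^4*k + 16*d^3*k + 16*d^3 - d^2*k^5 - 2*d^2*k^4 - d^2*k^3 + 6*d^2*k^2 + 6*d^2*k - d*k^3 - d*k^2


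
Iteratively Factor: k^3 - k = (k)*(k^2 - 1) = k*(k - 1)*(k + 1)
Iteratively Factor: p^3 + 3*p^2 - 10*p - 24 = (p + 2)*(p^2 + p - 12) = (p - 3)*(p + 2)*(p + 4)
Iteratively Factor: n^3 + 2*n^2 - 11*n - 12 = (n + 4)*(n^2 - 2*n - 3) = (n - 3)*(n + 4)*(n + 1)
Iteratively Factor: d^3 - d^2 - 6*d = (d + 2)*(d^2 - 3*d) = (d - 3)*(d + 2)*(d)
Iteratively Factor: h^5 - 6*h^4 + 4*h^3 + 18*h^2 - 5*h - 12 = (h - 1)*(h^4 - 5*h^3 - h^2 + 17*h + 12) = (h - 1)*(h + 1)*(h^3 - 6*h^2 + 5*h + 12) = (h - 3)*(h - 1)*(h + 1)*(h^2 - 3*h - 4) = (h - 4)*(h - 3)*(h - 1)*(h + 1)*(h + 1)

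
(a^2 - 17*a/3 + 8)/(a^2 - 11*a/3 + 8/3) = (a - 3)/(a - 1)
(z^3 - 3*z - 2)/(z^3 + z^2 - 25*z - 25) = (z^2 - z - 2)/(z^2 - 25)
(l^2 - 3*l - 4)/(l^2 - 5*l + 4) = (l + 1)/(l - 1)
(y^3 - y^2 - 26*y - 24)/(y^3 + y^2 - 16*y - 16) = (y - 6)/(y - 4)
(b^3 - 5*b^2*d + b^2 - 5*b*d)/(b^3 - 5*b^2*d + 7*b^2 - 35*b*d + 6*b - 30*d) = b/(b + 6)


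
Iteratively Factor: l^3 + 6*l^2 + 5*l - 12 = (l + 3)*(l^2 + 3*l - 4) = (l + 3)*(l + 4)*(l - 1)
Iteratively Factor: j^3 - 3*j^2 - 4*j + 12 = (j - 2)*(j^2 - j - 6) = (j - 2)*(j + 2)*(j - 3)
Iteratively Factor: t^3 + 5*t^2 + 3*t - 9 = (t + 3)*(t^2 + 2*t - 3) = (t + 3)^2*(t - 1)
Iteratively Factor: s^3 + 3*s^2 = (s)*(s^2 + 3*s) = s*(s + 3)*(s)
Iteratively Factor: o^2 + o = (o + 1)*(o)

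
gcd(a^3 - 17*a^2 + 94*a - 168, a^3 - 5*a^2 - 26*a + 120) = a^2 - 10*a + 24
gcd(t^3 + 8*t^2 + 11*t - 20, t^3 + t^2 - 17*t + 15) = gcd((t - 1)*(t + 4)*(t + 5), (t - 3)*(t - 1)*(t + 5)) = t^2 + 4*t - 5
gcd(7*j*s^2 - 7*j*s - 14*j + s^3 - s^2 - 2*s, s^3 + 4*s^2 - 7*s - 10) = s^2 - s - 2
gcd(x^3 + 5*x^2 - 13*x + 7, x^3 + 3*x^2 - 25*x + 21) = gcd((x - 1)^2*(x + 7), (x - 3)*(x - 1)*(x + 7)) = x^2 + 6*x - 7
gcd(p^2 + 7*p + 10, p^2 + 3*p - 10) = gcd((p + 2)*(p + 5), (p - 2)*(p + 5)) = p + 5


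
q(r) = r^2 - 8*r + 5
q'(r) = 2*r - 8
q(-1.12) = 15.21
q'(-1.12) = -10.24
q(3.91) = -10.99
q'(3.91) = -0.18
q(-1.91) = 23.93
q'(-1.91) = -11.82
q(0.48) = 1.39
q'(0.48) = -7.04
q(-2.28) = 28.44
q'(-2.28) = -12.56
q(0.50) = 1.25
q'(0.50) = -7.00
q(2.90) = -9.79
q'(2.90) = -2.20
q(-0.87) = 12.72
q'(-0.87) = -9.74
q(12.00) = 53.00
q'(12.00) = 16.00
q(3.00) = -10.00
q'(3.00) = -2.00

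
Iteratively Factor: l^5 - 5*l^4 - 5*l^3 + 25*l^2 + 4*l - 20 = (l - 5)*(l^4 - 5*l^2 + 4) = (l - 5)*(l + 1)*(l^3 - l^2 - 4*l + 4) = (l - 5)*(l - 2)*(l + 1)*(l^2 + l - 2) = (l - 5)*(l - 2)*(l + 1)*(l + 2)*(l - 1)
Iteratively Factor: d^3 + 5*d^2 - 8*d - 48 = (d - 3)*(d^2 + 8*d + 16) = (d - 3)*(d + 4)*(d + 4)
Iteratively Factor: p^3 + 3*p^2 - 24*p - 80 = (p + 4)*(p^2 - p - 20) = (p - 5)*(p + 4)*(p + 4)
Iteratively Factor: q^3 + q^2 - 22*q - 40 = (q - 5)*(q^2 + 6*q + 8) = (q - 5)*(q + 2)*(q + 4)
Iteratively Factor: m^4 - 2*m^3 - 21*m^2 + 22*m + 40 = (m + 4)*(m^3 - 6*m^2 + 3*m + 10) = (m - 2)*(m + 4)*(m^2 - 4*m - 5) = (m - 5)*(m - 2)*(m + 4)*(m + 1)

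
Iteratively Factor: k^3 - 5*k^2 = (k - 5)*(k^2) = k*(k - 5)*(k)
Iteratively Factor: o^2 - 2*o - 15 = (o + 3)*(o - 5)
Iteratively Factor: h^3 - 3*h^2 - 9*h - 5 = (h + 1)*(h^2 - 4*h - 5) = (h + 1)^2*(h - 5)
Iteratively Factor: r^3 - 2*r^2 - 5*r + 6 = (r - 3)*(r^2 + r - 2) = (r - 3)*(r + 2)*(r - 1)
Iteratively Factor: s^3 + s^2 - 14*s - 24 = (s + 3)*(s^2 - 2*s - 8) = (s - 4)*(s + 3)*(s + 2)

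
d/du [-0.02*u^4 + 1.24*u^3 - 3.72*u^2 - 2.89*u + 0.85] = -0.08*u^3 + 3.72*u^2 - 7.44*u - 2.89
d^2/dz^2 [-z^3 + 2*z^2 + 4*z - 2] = 4 - 6*z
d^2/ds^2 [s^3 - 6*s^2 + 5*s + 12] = 6*s - 12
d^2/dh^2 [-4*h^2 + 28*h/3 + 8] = -8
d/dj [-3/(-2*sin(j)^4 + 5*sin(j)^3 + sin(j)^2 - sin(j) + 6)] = 3*(-8*sin(j)^3 + 15*sin(j)^2 + 2*sin(j) - 1)*cos(j)/(-2*sin(j)^4 + 5*sin(j)^3 + sin(j)^2 - sin(j) + 6)^2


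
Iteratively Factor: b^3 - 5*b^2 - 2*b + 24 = (b - 3)*(b^2 - 2*b - 8) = (b - 3)*(b + 2)*(b - 4)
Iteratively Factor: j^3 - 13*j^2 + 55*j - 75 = (j - 3)*(j^2 - 10*j + 25) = (j - 5)*(j - 3)*(j - 5)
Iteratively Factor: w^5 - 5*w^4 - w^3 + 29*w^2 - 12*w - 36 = (w - 3)*(w^4 - 2*w^3 - 7*w^2 + 8*w + 12) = (w - 3)*(w + 2)*(w^3 - 4*w^2 + w + 6) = (w - 3)^2*(w + 2)*(w^2 - w - 2) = (w - 3)^2*(w - 2)*(w + 2)*(w + 1)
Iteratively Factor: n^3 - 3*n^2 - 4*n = (n)*(n^2 - 3*n - 4) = n*(n + 1)*(n - 4)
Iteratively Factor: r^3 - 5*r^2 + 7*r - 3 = (r - 1)*(r^2 - 4*r + 3) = (r - 3)*(r - 1)*(r - 1)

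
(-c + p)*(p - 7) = -c*p + 7*c + p^2 - 7*p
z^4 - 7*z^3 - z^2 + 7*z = z*(z - 7)*(z - 1)*(z + 1)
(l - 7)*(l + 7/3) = l^2 - 14*l/3 - 49/3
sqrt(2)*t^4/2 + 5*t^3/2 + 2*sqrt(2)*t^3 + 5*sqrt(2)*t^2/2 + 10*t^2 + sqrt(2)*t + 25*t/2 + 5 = (t + 1)^2*(t + 5*sqrt(2)/2)*(sqrt(2)*t/2 + sqrt(2))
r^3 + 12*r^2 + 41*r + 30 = (r + 1)*(r + 5)*(r + 6)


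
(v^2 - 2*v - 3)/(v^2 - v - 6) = (v + 1)/(v + 2)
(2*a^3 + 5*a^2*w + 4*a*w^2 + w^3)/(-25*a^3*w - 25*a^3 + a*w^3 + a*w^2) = (2*a^3 + 5*a^2*w + 4*a*w^2 + w^3)/(a*(-25*a^2*w - 25*a^2 + w^3 + w^2))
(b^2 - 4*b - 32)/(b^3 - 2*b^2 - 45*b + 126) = (b^2 - 4*b - 32)/(b^3 - 2*b^2 - 45*b + 126)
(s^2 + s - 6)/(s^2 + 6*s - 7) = (s^2 + s - 6)/(s^2 + 6*s - 7)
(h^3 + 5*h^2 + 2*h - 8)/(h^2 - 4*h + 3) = (h^2 + 6*h + 8)/(h - 3)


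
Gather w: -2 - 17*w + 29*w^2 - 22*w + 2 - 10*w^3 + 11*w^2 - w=-10*w^3 + 40*w^2 - 40*w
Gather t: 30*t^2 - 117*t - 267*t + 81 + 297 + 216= 30*t^2 - 384*t + 594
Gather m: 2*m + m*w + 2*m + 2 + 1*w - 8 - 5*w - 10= m*(w + 4) - 4*w - 16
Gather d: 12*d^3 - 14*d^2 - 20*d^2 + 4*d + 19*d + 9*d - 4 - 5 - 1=12*d^3 - 34*d^2 + 32*d - 10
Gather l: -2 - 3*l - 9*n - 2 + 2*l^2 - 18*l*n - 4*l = 2*l^2 + l*(-18*n - 7) - 9*n - 4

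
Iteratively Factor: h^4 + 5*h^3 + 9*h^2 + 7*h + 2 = (h + 2)*(h^3 + 3*h^2 + 3*h + 1) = (h + 1)*(h + 2)*(h^2 + 2*h + 1) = (h + 1)^2*(h + 2)*(h + 1)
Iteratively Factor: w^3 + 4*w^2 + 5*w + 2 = (w + 2)*(w^2 + 2*w + 1) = (w + 1)*(w + 2)*(w + 1)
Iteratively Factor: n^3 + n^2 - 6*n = (n)*(n^2 + n - 6) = n*(n - 2)*(n + 3)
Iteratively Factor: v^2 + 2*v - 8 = (v + 4)*(v - 2)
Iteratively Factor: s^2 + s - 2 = (s - 1)*(s + 2)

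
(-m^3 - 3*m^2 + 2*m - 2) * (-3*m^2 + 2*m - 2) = 3*m^5 + 7*m^4 - 10*m^3 + 16*m^2 - 8*m + 4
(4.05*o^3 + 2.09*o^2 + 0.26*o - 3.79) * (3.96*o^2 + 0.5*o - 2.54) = 16.038*o^5 + 10.3014*o^4 - 8.2124*o^3 - 20.187*o^2 - 2.5554*o + 9.6266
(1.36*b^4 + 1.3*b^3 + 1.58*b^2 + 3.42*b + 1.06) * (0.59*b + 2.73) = 0.8024*b^5 + 4.4798*b^4 + 4.4812*b^3 + 6.3312*b^2 + 9.962*b + 2.8938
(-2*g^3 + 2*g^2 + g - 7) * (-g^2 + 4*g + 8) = 2*g^5 - 10*g^4 - 9*g^3 + 27*g^2 - 20*g - 56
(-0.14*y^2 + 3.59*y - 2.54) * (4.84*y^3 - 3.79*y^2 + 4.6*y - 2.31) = -0.6776*y^5 + 17.9062*y^4 - 26.5437*y^3 + 26.464*y^2 - 19.9769*y + 5.8674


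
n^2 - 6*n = n*(n - 6)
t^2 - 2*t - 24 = (t - 6)*(t + 4)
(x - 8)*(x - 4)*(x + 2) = x^3 - 10*x^2 + 8*x + 64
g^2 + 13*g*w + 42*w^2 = (g + 6*w)*(g + 7*w)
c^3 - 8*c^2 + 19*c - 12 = (c - 4)*(c - 3)*(c - 1)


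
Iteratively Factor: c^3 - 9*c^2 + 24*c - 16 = (c - 4)*(c^2 - 5*c + 4) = (c - 4)*(c - 1)*(c - 4)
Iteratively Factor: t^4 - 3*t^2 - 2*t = (t + 1)*(t^3 - t^2 - 2*t) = (t + 1)^2*(t^2 - 2*t) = t*(t + 1)^2*(t - 2)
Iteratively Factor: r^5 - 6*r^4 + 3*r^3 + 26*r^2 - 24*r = (r - 4)*(r^4 - 2*r^3 - 5*r^2 + 6*r) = (r - 4)*(r + 2)*(r^3 - 4*r^2 + 3*r) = (r - 4)*(r - 3)*(r + 2)*(r^2 - r) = r*(r - 4)*(r - 3)*(r + 2)*(r - 1)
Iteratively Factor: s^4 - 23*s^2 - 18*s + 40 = (s + 4)*(s^3 - 4*s^2 - 7*s + 10) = (s + 2)*(s + 4)*(s^2 - 6*s + 5) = (s - 5)*(s + 2)*(s + 4)*(s - 1)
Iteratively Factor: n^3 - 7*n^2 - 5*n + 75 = (n - 5)*(n^2 - 2*n - 15) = (n - 5)*(n + 3)*(n - 5)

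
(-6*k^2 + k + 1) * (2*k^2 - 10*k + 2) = -12*k^4 + 62*k^3 - 20*k^2 - 8*k + 2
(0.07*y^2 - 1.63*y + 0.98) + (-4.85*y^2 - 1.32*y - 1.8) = -4.78*y^2 - 2.95*y - 0.82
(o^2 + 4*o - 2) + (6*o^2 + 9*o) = 7*o^2 + 13*o - 2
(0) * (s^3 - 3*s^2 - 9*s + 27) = 0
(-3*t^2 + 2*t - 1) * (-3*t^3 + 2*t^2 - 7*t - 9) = 9*t^5 - 12*t^4 + 28*t^3 + 11*t^2 - 11*t + 9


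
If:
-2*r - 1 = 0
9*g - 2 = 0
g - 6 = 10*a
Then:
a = -26/45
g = 2/9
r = -1/2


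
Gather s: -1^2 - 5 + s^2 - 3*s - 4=s^2 - 3*s - 10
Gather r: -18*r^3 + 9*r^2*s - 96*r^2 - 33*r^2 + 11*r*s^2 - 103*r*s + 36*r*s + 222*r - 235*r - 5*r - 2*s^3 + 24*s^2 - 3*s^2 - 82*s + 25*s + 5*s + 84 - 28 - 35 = -18*r^3 + r^2*(9*s - 129) + r*(11*s^2 - 67*s - 18) - 2*s^3 + 21*s^2 - 52*s + 21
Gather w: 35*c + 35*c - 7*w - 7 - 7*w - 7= 70*c - 14*w - 14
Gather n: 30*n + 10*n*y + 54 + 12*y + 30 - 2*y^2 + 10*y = n*(10*y + 30) - 2*y^2 + 22*y + 84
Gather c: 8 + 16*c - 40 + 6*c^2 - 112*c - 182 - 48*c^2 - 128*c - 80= -42*c^2 - 224*c - 294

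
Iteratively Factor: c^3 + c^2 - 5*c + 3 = (c + 3)*(c^2 - 2*c + 1) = (c - 1)*(c + 3)*(c - 1)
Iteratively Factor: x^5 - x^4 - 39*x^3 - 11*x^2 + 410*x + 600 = (x + 3)*(x^4 - 4*x^3 - 27*x^2 + 70*x + 200) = (x + 3)*(x + 4)*(x^3 - 8*x^2 + 5*x + 50) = (x + 2)*(x + 3)*(x + 4)*(x^2 - 10*x + 25) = (x - 5)*(x + 2)*(x + 3)*(x + 4)*(x - 5)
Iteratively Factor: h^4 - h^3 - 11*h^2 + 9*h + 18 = (h - 2)*(h^3 + h^2 - 9*h - 9) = (h - 2)*(h + 1)*(h^2 - 9) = (h - 2)*(h + 1)*(h + 3)*(h - 3)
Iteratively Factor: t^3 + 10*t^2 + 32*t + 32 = (t + 4)*(t^2 + 6*t + 8) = (t + 4)^2*(t + 2)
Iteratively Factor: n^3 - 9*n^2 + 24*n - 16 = (n - 1)*(n^2 - 8*n + 16) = (n - 4)*(n - 1)*(n - 4)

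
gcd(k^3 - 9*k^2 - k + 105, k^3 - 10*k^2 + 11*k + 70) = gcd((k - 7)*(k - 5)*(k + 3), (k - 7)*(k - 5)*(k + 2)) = k^2 - 12*k + 35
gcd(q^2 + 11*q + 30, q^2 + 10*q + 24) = q + 6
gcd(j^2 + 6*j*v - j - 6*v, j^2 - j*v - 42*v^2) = j + 6*v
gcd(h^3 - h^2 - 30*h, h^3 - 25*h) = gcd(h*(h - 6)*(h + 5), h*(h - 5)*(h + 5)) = h^2 + 5*h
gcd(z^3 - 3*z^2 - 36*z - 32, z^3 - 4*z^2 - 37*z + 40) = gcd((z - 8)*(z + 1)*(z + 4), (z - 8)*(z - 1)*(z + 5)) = z - 8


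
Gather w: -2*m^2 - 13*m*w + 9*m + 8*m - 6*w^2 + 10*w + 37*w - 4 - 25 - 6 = -2*m^2 + 17*m - 6*w^2 + w*(47 - 13*m) - 35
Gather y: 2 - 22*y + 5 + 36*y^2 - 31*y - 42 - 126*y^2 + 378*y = -90*y^2 + 325*y - 35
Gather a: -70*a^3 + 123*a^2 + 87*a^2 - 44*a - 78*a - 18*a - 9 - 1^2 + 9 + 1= -70*a^3 + 210*a^2 - 140*a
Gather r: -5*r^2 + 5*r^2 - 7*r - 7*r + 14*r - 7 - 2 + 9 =0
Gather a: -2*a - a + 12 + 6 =18 - 3*a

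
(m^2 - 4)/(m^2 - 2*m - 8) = (m - 2)/(m - 4)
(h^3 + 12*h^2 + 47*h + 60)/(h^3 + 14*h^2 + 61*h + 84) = (h + 5)/(h + 7)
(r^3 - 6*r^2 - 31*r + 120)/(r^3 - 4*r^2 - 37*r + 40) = (r - 3)/(r - 1)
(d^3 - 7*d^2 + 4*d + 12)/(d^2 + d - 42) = (d^2 - d - 2)/(d + 7)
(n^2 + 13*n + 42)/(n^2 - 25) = (n^2 + 13*n + 42)/(n^2 - 25)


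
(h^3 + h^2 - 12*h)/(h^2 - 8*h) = (h^2 + h - 12)/(h - 8)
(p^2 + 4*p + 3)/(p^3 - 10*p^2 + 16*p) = (p^2 + 4*p + 3)/(p*(p^2 - 10*p + 16))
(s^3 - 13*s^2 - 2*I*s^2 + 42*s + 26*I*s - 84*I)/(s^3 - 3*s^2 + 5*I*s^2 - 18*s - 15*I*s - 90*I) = (s^2 - s*(7 + 2*I) + 14*I)/(s^2 + s*(3 + 5*I) + 15*I)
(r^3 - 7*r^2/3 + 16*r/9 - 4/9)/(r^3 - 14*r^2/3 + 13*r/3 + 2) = (9*r^3 - 21*r^2 + 16*r - 4)/(3*(3*r^3 - 14*r^2 + 13*r + 6))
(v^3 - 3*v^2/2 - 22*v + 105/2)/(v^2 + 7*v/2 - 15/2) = (2*v^2 - 13*v + 21)/(2*v - 3)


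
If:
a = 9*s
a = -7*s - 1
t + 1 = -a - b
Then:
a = -9/16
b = -t - 7/16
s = -1/16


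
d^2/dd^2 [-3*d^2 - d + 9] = -6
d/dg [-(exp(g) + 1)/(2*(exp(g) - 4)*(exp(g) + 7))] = (exp(2*g) + 2*exp(g) + 31)*exp(g)/(2*(exp(4*g) + 6*exp(3*g) - 47*exp(2*g) - 168*exp(g) + 784))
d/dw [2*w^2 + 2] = 4*w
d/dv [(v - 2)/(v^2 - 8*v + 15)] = (v^2 - 8*v - 2*(v - 4)*(v - 2) + 15)/(v^2 - 8*v + 15)^2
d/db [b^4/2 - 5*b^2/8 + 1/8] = b*(8*b^2 - 5)/4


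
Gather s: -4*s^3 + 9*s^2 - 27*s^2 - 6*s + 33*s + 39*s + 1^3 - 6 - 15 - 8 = -4*s^3 - 18*s^2 + 66*s - 28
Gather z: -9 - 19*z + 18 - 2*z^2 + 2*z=-2*z^2 - 17*z + 9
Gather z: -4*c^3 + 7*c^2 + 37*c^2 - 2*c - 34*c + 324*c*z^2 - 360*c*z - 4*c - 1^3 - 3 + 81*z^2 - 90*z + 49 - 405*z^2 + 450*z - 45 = -4*c^3 + 44*c^2 - 40*c + z^2*(324*c - 324) + z*(360 - 360*c)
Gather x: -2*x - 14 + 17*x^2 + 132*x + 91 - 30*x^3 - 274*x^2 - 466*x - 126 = -30*x^3 - 257*x^2 - 336*x - 49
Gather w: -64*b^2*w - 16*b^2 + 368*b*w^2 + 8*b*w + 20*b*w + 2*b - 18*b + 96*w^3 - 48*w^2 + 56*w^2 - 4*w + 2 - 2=-16*b^2 - 16*b + 96*w^3 + w^2*(368*b + 8) + w*(-64*b^2 + 28*b - 4)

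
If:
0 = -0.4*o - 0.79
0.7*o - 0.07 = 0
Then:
No Solution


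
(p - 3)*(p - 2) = p^2 - 5*p + 6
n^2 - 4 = (n - 2)*(n + 2)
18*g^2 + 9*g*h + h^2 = (3*g + h)*(6*g + h)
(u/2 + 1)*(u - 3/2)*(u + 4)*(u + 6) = u^4/2 + 21*u^3/4 + 13*u^2 - 9*u - 36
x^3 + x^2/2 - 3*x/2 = x*(x - 1)*(x + 3/2)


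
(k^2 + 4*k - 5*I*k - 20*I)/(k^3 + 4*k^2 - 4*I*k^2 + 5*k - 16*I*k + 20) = 1/(k + I)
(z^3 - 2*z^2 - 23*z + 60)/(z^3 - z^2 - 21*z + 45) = (z - 4)/(z - 3)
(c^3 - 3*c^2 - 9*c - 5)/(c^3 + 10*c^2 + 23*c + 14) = (c^2 - 4*c - 5)/(c^2 + 9*c + 14)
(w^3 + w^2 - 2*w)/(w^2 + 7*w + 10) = w*(w - 1)/(w + 5)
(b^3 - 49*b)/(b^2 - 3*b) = (b^2 - 49)/(b - 3)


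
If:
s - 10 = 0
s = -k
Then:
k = -10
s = 10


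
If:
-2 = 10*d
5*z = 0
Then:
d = -1/5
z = 0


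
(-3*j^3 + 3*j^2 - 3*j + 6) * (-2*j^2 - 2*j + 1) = 6*j^5 - 3*j^3 - 3*j^2 - 15*j + 6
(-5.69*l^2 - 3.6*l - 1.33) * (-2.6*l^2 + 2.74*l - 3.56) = 14.794*l^4 - 6.2306*l^3 + 13.8504*l^2 + 9.1718*l + 4.7348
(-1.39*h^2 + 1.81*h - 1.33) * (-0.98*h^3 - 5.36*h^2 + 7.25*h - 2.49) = 1.3622*h^5 + 5.6766*h^4 - 18.4757*h^3 + 23.7124*h^2 - 14.1494*h + 3.3117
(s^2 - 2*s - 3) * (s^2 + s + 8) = s^4 - s^3 + 3*s^2 - 19*s - 24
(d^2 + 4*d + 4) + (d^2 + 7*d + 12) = 2*d^2 + 11*d + 16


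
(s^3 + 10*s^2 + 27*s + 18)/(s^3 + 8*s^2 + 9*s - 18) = (s + 1)/(s - 1)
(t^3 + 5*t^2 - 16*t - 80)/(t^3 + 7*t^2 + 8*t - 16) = (t^2 + t - 20)/(t^2 + 3*t - 4)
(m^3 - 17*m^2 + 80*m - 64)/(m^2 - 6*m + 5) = (m^2 - 16*m + 64)/(m - 5)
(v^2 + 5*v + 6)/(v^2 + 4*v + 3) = (v + 2)/(v + 1)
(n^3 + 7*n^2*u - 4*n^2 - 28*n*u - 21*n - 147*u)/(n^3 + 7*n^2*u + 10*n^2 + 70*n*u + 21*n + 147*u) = (n - 7)/(n + 7)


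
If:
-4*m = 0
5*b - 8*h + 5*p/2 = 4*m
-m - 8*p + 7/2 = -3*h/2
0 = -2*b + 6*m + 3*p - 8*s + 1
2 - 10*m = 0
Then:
No Solution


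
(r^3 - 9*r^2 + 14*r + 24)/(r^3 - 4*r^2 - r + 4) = (r - 6)/(r - 1)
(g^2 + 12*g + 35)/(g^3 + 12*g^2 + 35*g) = 1/g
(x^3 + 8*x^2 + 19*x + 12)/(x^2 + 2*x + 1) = (x^2 + 7*x + 12)/(x + 1)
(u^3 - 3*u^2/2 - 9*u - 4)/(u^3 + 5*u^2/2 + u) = (u - 4)/u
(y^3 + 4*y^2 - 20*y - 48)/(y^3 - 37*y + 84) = (y^2 + 8*y + 12)/(y^2 + 4*y - 21)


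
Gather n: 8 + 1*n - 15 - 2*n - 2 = -n - 9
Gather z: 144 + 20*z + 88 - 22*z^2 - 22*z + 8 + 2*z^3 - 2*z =2*z^3 - 22*z^2 - 4*z + 240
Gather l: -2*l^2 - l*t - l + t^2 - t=-2*l^2 + l*(-t - 1) + t^2 - t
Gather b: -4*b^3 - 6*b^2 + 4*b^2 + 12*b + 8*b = -4*b^3 - 2*b^2 + 20*b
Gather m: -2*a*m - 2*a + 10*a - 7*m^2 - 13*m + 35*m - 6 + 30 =8*a - 7*m^2 + m*(22 - 2*a) + 24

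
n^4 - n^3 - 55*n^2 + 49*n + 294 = (n - 7)*(n - 3)*(n + 2)*(n + 7)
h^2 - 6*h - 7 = (h - 7)*(h + 1)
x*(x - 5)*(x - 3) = x^3 - 8*x^2 + 15*x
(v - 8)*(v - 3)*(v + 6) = v^3 - 5*v^2 - 42*v + 144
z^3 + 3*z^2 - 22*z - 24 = (z - 4)*(z + 1)*(z + 6)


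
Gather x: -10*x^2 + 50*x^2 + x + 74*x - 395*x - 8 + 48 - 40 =40*x^2 - 320*x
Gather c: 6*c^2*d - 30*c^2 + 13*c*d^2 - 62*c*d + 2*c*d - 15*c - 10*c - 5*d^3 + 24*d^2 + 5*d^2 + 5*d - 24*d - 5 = c^2*(6*d - 30) + c*(13*d^2 - 60*d - 25) - 5*d^3 + 29*d^2 - 19*d - 5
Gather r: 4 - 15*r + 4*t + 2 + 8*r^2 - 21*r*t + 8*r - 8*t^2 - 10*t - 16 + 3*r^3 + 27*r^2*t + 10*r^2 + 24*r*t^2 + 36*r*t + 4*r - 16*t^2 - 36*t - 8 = 3*r^3 + r^2*(27*t + 18) + r*(24*t^2 + 15*t - 3) - 24*t^2 - 42*t - 18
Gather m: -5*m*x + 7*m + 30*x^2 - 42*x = m*(7 - 5*x) + 30*x^2 - 42*x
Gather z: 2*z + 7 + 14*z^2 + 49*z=14*z^2 + 51*z + 7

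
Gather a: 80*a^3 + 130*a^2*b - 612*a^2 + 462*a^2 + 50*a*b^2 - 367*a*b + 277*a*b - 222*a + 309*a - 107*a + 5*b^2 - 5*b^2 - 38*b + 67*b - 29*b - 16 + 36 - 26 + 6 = 80*a^3 + a^2*(130*b - 150) + a*(50*b^2 - 90*b - 20)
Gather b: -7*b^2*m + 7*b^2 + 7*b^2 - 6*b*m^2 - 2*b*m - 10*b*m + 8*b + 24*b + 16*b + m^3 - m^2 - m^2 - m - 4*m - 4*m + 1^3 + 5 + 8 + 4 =b^2*(14 - 7*m) + b*(-6*m^2 - 12*m + 48) + m^3 - 2*m^2 - 9*m + 18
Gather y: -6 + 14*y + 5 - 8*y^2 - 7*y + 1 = -8*y^2 + 7*y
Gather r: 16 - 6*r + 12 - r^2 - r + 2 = -r^2 - 7*r + 30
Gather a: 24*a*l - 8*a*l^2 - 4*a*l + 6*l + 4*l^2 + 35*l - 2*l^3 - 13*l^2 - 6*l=a*(-8*l^2 + 20*l) - 2*l^3 - 9*l^2 + 35*l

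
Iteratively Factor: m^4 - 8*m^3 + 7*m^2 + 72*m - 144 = (m + 3)*(m^3 - 11*m^2 + 40*m - 48) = (m - 4)*(m + 3)*(m^2 - 7*m + 12) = (m - 4)*(m - 3)*(m + 3)*(m - 4)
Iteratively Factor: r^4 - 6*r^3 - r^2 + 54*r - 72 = (r - 4)*(r^3 - 2*r^2 - 9*r + 18) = (r - 4)*(r + 3)*(r^2 - 5*r + 6) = (r - 4)*(r - 3)*(r + 3)*(r - 2)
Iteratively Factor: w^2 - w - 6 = (w - 3)*(w + 2)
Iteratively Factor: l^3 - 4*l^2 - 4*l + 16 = (l - 4)*(l^2 - 4) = (l - 4)*(l + 2)*(l - 2)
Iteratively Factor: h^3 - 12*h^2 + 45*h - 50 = (h - 5)*(h^2 - 7*h + 10) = (h - 5)^2*(h - 2)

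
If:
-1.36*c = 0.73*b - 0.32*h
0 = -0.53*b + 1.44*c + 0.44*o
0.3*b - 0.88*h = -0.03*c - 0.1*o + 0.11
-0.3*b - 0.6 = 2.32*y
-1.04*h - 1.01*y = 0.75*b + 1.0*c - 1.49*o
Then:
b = -0.19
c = 0.05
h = -0.23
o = -0.38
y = -0.23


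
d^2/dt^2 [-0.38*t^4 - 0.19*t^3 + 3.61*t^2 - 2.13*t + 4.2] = -4.56*t^2 - 1.14*t + 7.22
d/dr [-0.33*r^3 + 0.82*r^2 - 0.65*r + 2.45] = -0.99*r^2 + 1.64*r - 0.65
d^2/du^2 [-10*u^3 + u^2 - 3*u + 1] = 2 - 60*u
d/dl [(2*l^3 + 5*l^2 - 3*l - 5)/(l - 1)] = (4*l^3 - l^2 - 10*l + 8)/(l^2 - 2*l + 1)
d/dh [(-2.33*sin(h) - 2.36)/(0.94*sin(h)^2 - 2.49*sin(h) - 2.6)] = (2.1902*sin(h)^2 + 4.4368*sin(h) + 0.1816)*cos(h)/(0.8836*sin(h)^4 - 4.6812*sin(h)^3 + 1.3121*sin(h)^2 + 12.948*sin(h) + 6.76)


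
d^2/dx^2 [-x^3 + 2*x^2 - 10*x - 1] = 4 - 6*x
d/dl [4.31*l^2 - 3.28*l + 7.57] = 8.62*l - 3.28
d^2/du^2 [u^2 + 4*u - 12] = 2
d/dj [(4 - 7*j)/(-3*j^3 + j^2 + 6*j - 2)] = (21*j^3 - 7*j^2 - 42*j + (7*j - 4)*(-9*j^2 + 2*j + 6) + 14)/(3*j^3 - j^2 - 6*j + 2)^2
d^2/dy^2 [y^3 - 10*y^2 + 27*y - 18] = 6*y - 20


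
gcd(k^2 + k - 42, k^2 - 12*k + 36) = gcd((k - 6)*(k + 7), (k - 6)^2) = k - 6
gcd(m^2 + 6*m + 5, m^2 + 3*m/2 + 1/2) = m + 1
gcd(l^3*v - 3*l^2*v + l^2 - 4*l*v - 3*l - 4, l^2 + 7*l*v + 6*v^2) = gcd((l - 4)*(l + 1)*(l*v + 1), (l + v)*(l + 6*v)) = 1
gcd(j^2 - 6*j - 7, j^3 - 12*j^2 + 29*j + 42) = j^2 - 6*j - 7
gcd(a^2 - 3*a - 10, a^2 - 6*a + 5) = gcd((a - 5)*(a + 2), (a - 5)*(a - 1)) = a - 5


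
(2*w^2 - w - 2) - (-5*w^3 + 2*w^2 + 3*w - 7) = 5*w^3 - 4*w + 5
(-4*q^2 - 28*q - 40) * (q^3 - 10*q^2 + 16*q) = -4*q^5 + 12*q^4 + 176*q^3 - 48*q^2 - 640*q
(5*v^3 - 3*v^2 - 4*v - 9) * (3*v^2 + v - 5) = 15*v^5 - 4*v^4 - 40*v^3 - 16*v^2 + 11*v + 45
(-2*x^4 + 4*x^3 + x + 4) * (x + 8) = -2*x^5 - 12*x^4 + 32*x^3 + x^2 + 12*x + 32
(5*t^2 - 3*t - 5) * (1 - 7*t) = -35*t^3 + 26*t^2 + 32*t - 5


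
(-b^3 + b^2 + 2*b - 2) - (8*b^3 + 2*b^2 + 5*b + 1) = -9*b^3 - b^2 - 3*b - 3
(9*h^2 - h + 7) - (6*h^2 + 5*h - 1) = 3*h^2 - 6*h + 8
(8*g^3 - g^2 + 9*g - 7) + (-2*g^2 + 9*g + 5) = 8*g^3 - 3*g^2 + 18*g - 2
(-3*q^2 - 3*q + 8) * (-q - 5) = 3*q^3 + 18*q^2 + 7*q - 40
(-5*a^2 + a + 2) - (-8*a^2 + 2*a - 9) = 3*a^2 - a + 11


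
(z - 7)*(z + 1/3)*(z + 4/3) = z^3 - 16*z^2/3 - 101*z/9 - 28/9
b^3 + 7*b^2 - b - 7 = (b - 1)*(b + 1)*(b + 7)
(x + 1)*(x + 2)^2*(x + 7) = x^4 + 12*x^3 + 43*x^2 + 60*x + 28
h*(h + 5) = h^2 + 5*h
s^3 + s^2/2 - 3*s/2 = s*(s - 1)*(s + 3/2)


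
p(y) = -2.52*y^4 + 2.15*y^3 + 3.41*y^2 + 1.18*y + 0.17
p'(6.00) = -1902.98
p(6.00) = -2671.51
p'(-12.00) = 18266.38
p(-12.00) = -55492.87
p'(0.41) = 4.37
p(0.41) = 1.30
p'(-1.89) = 79.38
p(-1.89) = -36.55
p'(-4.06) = 754.40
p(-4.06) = -777.00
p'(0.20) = 2.72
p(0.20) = 0.56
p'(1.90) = -31.72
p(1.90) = -3.37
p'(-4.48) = 1006.43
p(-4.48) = -1145.10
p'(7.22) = -3407.13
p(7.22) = -5852.14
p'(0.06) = 1.61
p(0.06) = 0.25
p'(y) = -10.08*y^3 + 6.45*y^2 + 6.82*y + 1.18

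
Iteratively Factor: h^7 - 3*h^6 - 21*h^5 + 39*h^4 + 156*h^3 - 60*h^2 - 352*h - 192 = (h + 2)*(h^6 - 5*h^5 - 11*h^4 + 61*h^3 + 34*h^2 - 128*h - 96) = (h + 1)*(h + 2)*(h^5 - 6*h^4 - 5*h^3 + 66*h^2 - 32*h - 96) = (h + 1)*(h + 2)*(h + 3)*(h^4 - 9*h^3 + 22*h^2 - 32) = (h - 4)*(h + 1)*(h + 2)*(h + 3)*(h^3 - 5*h^2 + 2*h + 8) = (h - 4)*(h - 2)*(h + 1)*(h + 2)*(h + 3)*(h^2 - 3*h - 4) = (h - 4)*(h - 2)*(h + 1)^2*(h + 2)*(h + 3)*(h - 4)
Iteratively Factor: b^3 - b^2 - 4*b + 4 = (b - 2)*(b^2 + b - 2) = (b - 2)*(b - 1)*(b + 2)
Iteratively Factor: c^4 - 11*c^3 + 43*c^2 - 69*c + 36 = (c - 4)*(c^3 - 7*c^2 + 15*c - 9) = (c - 4)*(c - 3)*(c^2 - 4*c + 3) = (c - 4)*(c - 3)^2*(c - 1)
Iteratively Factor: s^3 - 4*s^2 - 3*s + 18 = (s - 3)*(s^2 - s - 6) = (s - 3)^2*(s + 2)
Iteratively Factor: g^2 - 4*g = (g - 4)*(g)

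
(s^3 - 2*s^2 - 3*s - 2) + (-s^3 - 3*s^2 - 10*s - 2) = -5*s^2 - 13*s - 4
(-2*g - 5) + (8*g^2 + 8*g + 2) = 8*g^2 + 6*g - 3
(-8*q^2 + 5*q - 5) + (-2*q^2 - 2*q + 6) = -10*q^2 + 3*q + 1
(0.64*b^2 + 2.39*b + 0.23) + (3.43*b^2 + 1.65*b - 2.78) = 4.07*b^2 + 4.04*b - 2.55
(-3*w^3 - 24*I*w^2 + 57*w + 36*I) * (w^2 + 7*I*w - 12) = -3*w^5 - 45*I*w^4 + 261*w^3 + 723*I*w^2 - 936*w - 432*I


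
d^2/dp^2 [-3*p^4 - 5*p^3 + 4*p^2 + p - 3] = -36*p^2 - 30*p + 8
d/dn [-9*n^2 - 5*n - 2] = -18*n - 5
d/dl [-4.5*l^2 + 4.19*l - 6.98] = 4.19 - 9.0*l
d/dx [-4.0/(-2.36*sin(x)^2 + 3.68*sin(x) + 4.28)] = (14.72 - 18.88*sin(x))*cos(x)/(-2.36*sin(x)^2 + 3.68*sin(x) + 4.28)^2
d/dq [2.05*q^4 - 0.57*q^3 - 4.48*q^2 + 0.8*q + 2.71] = 8.2*q^3 - 1.71*q^2 - 8.96*q + 0.8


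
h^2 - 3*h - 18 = (h - 6)*(h + 3)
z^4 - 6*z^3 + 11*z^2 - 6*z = z*(z - 3)*(z - 2)*(z - 1)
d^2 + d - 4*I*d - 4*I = (d + 1)*(d - 4*I)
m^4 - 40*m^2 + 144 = (m - 6)*(m - 2)*(m + 2)*(m + 6)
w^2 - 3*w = w*(w - 3)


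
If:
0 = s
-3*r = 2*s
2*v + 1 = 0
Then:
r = 0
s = 0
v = -1/2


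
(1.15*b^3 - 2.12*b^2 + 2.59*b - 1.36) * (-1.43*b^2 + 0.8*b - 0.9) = -1.6445*b^5 + 3.9516*b^4 - 6.4347*b^3 + 5.9248*b^2 - 3.419*b + 1.224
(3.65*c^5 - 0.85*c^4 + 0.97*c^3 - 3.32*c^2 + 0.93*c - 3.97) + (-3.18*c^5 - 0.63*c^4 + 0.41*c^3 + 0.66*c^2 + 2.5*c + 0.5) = 0.47*c^5 - 1.48*c^4 + 1.38*c^3 - 2.66*c^2 + 3.43*c - 3.47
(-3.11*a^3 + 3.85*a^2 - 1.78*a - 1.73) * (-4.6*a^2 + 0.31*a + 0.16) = 14.306*a^5 - 18.6741*a^4 + 8.8839*a^3 + 8.0222*a^2 - 0.8211*a - 0.2768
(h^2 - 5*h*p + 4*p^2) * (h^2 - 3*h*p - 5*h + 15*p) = h^4 - 8*h^3*p - 5*h^3 + 19*h^2*p^2 + 40*h^2*p - 12*h*p^3 - 95*h*p^2 + 60*p^3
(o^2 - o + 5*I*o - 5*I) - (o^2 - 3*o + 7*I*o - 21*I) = 2*o - 2*I*o + 16*I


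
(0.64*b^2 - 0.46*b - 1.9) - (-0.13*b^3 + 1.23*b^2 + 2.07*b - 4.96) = 0.13*b^3 - 0.59*b^2 - 2.53*b + 3.06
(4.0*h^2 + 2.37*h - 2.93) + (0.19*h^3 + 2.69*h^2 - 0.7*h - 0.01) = 0.19*h^3 + 6.69*h^2 + 1.67*h - 2.94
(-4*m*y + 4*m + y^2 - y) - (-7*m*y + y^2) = 3*m*y + 4*m - y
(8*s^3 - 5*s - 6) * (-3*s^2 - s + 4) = -24*s^5 - 8*s^4 + 47*s^3 + 23*s^2 - 14*s - 24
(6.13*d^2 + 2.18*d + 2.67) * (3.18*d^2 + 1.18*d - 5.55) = 19.4934*d^4 + 14.1658*d^3 - 22.9585*d^2 - 8.9484*d - 14.8185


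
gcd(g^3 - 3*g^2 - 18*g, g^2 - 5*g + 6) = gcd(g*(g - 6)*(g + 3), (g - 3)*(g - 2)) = 1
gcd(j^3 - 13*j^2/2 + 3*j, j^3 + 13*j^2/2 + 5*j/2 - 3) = j - 1/2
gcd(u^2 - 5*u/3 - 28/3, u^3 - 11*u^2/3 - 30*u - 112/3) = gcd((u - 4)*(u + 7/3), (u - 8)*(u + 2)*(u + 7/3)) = u + 7/3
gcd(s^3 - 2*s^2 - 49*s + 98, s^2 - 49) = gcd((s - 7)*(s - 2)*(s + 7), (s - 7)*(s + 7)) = s^2 - 49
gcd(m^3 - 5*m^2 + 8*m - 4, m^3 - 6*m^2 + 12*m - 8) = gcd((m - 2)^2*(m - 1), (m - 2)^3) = m^2 - 4*m + 4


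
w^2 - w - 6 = (w - 3)*(w + 2)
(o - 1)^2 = o^2 - 2*o + 1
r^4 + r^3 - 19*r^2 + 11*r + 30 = (r - 3)*(r - 2)*(r + 1)*(r + 5)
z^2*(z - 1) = z^3 - z^2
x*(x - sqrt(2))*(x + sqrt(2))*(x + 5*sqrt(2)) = x^4 + 5*sqrt(2)*x^3 - 2*x^2 - 10*sqrt(2)*x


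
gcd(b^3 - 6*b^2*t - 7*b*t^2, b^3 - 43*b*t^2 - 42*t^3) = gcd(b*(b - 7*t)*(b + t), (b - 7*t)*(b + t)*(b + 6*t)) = -b^2 + 6*b*t + 7*t^2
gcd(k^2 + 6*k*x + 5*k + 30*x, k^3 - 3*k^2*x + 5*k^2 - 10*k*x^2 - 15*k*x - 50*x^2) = k + 5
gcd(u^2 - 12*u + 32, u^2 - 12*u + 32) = u^2 - 12*u + 32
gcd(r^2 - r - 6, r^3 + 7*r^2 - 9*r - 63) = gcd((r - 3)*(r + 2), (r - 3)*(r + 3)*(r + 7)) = r - 3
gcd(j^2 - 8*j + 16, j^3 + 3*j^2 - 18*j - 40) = j - 4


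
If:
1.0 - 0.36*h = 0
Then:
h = 2.78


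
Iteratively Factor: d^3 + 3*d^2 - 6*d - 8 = (d - 2)*(d^2 + 5*d + 4) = (d - 2)*(d + 4)*(d + 1)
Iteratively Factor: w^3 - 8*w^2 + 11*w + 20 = (w - 4)*(w^2 - 4*w - 5) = (w - 4)*(w + 1)*(w - 5)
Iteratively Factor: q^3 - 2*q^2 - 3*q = (q + 1)*(q^2 - 3*q) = q*(q + 1)*(q - 3)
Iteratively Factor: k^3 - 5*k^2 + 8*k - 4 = (k - 2)*(k^2 - 3*k + 2) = (k - 2)*(k - 1)*(k - 2)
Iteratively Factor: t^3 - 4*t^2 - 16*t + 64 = (t + 4)*(t^2 - 8*t + 16) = (t - 4)*(t + 4)*(t - 4)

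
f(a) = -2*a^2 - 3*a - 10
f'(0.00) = -3.00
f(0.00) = -10.00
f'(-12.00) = 45.00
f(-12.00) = -262.00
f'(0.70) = -5.80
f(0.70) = -13.08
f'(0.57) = -5.28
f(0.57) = -12.36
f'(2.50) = -13.00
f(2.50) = -30.00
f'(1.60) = -9.40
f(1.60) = -19.92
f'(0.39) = -4.56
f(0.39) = -11.47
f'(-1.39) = 2.56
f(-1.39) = -9.69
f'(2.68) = -13.72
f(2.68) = -32.40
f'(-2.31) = 6.24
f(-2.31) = -13.74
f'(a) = -4*a - 3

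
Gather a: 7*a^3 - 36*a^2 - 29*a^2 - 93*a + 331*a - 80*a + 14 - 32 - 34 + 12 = 7*a^3 - 65*a^2 + 158*a - 40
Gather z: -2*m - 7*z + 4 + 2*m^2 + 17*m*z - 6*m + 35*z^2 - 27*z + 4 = 2*m^2 - 8*m + 35*z^2 + z*(17*m - 34) + 8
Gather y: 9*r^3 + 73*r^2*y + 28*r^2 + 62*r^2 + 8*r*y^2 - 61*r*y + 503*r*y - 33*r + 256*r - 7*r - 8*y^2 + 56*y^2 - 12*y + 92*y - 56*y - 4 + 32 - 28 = 9*r^3 + 90*r^2 + 216*r + y^2*(8*r + 48) + y*(73*r^2 + 442*r + 24)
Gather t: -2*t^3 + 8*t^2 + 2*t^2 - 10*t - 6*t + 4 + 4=-2*t^3 + 10*t^2 - 16*t + 8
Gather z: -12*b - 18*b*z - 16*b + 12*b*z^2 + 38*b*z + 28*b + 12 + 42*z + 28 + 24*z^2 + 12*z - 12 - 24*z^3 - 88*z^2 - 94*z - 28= -24*z^3 + z^2*(12*b - 64) + z*(20*b - 40)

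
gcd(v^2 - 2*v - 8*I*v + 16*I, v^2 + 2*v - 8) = v - 2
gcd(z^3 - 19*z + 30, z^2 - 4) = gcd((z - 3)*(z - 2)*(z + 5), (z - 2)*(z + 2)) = z - 2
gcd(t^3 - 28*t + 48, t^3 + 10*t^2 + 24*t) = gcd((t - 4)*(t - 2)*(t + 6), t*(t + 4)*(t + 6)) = t + 6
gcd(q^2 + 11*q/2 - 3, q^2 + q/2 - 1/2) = q - 1/2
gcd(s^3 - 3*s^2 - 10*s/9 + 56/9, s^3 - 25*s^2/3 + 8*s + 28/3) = s - 2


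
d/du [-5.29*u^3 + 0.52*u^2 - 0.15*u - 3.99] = -15.87*u^2 + 1.04*u - 0.15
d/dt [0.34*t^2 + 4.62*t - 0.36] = 0.68*t + 4.62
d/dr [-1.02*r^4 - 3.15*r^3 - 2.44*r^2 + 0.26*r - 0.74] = -4.08*r^3 - 9.45*r^2 - 4.88*r + 0.26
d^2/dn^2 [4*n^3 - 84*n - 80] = 24*n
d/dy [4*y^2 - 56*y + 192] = 8*y - 56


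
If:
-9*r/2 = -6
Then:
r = 4/3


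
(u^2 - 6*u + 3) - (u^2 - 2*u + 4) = -4*u - 1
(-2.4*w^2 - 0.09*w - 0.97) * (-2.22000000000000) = 5.328*w^2 + 0.1998*w + 2.1534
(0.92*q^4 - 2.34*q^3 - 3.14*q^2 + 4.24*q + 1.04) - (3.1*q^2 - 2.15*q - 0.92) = 0.92*q^4 - 2.34*q^3 - 6.24*q^2 + 6.39*q + 1.96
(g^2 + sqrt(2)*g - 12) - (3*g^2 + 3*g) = -2*g^2 - 3*g + sqrt(2)*g - 12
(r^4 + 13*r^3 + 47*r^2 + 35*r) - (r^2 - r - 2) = r^4 + 13*r^3 + 46*r^2 + 36*r + 2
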